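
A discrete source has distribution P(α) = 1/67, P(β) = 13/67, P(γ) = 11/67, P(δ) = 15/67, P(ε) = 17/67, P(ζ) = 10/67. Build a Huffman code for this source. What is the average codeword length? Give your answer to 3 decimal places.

Repeatedly combine the two least-probable nodes; the expected code length is the sum of the merged weights.
merge 1/67 + 10/67 → 11/67
merge 11/67 + 11/67 → 22/67
merge 13/67 + 15/67 → 28/67
merge 17/67 + 22/67 → 39/67
merge 28/67 + 39/67 → 1
L = 11/67 + 22/67 + 28/67 + 39/67 + 1 = 167/67 ≈ 2.493 bits/symbol.

2.493 bits/symbol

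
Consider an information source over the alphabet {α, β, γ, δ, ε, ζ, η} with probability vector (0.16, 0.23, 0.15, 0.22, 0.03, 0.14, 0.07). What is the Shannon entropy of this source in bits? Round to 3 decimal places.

H = −Σ pᵢ log₂ pᵢ.
−0.16·log₂(0.16) = 0.4230
−0.23·log₂(0.23) = 0.4877
−0.15·log₂(0.15) = 0.4105
−0.22·log₂(0.22) = 0.4806
−0.03·log₂(0.03) = 0.1518
−0.14·log₂(0.14) = 0.3971
−0.07·log₂(0.07) = 0.2686
Sum ≈ 2.6192 → 2.619 bits.

2.619 bits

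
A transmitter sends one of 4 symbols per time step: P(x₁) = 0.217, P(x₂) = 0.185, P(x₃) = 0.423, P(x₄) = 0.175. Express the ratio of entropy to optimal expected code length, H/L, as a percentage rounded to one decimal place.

97.8%

Entropy H = −Σ p log₂ p ≈ 1.8938 bits.
Huffman merges: 7/40+37/200→9/25; 217/1000+9/25→577/1000; 423/1000+577/1000→1. L = 1937/1000 ≈ 1.9370.
Efficiency = H/L = 1.8938/1.9370 = 97.8%.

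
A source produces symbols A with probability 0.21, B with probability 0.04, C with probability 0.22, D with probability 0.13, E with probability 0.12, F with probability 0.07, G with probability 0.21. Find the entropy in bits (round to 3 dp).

H = −Σ pᵢ log₂ pᵢ.
−0.21·log₂(0.21) = 0.4728
−0.04·log₂(0.04) = 0.1858
−0.22·log₂(0.22) = 0.4806
−0.13·log₂(0.13) = 0.3826
−0.12·log₂(0.12) = 0.3671
−0.07·log₂(0.07) = 0.2686
−0.21·log₂(0.21) = 0.4728
Sum ≈ 2.6302 → 2.630 bits.

2.630 bits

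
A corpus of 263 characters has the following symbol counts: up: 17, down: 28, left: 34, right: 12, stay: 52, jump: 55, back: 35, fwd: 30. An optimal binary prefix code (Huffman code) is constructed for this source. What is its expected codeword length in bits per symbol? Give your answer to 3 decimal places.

2.901 bits/symbol

Probabilities are the counts divided by 263.
Repeatedly combine the two least-probable nodes; the expected code length is the sum of the merged weights.
merge 12/263 + 17/263 → 29/263
merge 28/263 + 29/263 → 57/263
merge 30/263 + 34/263 → 64/263
merge 35/263 + 52/263 → 87/263
merge 55/263 + 57/263 → 112/263
merge 64/263 + 87/263 → 151/263
merge 112/263 + 151/263 → 1
L = 29/263 + 57/263 + 64/263 + 87/263 + 112/263 + 151/263 + 1 = 763/263 ≈ 2.901 bits/symbol.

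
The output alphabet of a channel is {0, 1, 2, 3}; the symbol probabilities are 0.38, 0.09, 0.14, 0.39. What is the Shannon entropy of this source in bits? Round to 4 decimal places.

1.7700 bits

H = −Σ pᵢ log₂ pᵢ.
−0.38·log₂(0.38) = 0.5305
−0.09·log₂(0.09) = 0.3127
−0.14·log₂(0.14) = 0.3971
−0.39·log₂(0.39) = 0.5298
Sum ≈ 1.7700 → 1.7700 bits.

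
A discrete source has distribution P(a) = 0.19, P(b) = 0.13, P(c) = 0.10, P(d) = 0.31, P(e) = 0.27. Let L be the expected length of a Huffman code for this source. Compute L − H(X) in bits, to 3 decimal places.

0.026 bits

Entropy H = −Σ p log₂ p ≈ 2.2039 bits.
Huffman merges: 1/10+13/100→23/100; 19/100+23/100→21/50; 27/100+31/100→29/50; 21/50+29/50→1. L = 223/100 ≈ 2.2300.
L − H = 2.2300 − 2.2039 = 0.026 bits.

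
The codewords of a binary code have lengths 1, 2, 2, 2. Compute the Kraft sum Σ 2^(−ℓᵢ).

With common denominator 2^2 = 4: Σ 2^(−ℓᵢ) = 2/4 + 1/4 + 1/4 + 1/4 = 5/4 = 1.25.

1.25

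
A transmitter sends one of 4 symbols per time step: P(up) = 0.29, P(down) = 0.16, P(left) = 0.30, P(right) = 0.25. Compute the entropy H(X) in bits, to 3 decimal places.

H = −Σ pᵢ log₂ pᵢ.
−0.29·log₂(0.29) = 0.5179
−0.16·log₂(0.16) = 0.4230
−0.30·log₂(0.30) = 0.5211
−0.25·log₂(0.25) = 0.5000
Sum ≈ 1.9620 → 1.962 bits.

1.962 bits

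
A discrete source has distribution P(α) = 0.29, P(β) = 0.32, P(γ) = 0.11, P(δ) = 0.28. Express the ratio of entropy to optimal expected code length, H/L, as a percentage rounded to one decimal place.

Entropy H = −Σ p log₂ p ≈ 1.9084 bits.
Huffman merges: 11/100+7/25→39/100; 29/100+8/25→61/100; 39/100+61/100→1. L = 2 ≈ 2.0000.
Efficiency = H/L = 1.9084/2.0000 = 95.4%.

95.4%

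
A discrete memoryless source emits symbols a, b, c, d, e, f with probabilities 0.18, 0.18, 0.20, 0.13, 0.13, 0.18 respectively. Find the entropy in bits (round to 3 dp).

H = −Σ pᵢ log₂ pᵢ.
−0.18·log₂(0.18) = 0.4453
−0.18·log₂(0.18) = 0.4453
−0.20·log₂(0.20) = 0.4644
−0.13·log₂(0.13) = 0.3826
−0.13·log₂(0.13) = 0.3826
−0.18·log₂(0.18) = 0.4453
Sum ≈ 2.5656 → 2.566 bits.

2.566 bits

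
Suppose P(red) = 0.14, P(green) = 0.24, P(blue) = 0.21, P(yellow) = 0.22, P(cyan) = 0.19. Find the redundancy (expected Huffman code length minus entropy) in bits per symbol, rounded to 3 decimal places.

Entropy H = −Σ p log₂ p ≈ 2.2999 bits.
Huffman merges: 7/50+19/100→33/100; 21/100+11/50→43/100; 6/25+33/100→57/100; 43/100+57/100→1. L = 233/100 ≈ 2.3300.
L − H = 2.3300 − 2.2999 = 0.030 bits.

0.030 bits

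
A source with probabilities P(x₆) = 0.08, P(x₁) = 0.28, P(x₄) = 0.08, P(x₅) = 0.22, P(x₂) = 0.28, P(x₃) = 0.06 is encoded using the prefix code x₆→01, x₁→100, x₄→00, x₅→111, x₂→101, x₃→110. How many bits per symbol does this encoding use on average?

2.84 bits/symbol

L̄ = Σ pᵢ·ℓᵢ = 0.08·2 + 0.28·3 + 0.08·2 + 0.22·3 + 0.28·3 + 0.06·3 = 2.84 bits/symbol.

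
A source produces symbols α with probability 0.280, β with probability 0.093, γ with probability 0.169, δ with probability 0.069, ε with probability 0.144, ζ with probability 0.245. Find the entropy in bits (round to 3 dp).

H = −Σ pᵢ log₂ pᵢ.
−0.280·log₂(0.280) = 0.5142
−0.093·log₂(0.093) = 0.3187
−0.169·log₂(0.169) = 0.4335
−0.069·log₂(0.069) = 0.2662
−0.144·log₂(0.144) = 0.4026
−0.245·log₂(0.245) = 0.4971
Sum ≈ 2.4323 → 2.432 bits.

2.432 bits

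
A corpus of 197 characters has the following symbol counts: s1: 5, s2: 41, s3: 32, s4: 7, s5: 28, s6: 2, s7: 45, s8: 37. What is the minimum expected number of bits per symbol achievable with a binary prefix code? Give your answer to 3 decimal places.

Probabilities are the counts divided by 197.
Repeatedly combine the two least-probable nodes; the expected code length is the sum of the merged weights.
merge 2/197 + 5/197 → 7/197
merge 7/197 + 7/197 → 14/197
merge 14/197 + 28/197 → 42/197
merge 32/197 + 37/197 → 69/197
merge 41/197 + 42/197 → 83/197
merge 45/197 + 69/197 → 114/197
merge 83/197 + 114/197 → 1
L = 7/197 + 14/197 + 42/197 + 69/197 + 83/197 + 114/197 + 1 = 526/197 ≈ 2.670 bits/symbol.

2.670 bits/symbol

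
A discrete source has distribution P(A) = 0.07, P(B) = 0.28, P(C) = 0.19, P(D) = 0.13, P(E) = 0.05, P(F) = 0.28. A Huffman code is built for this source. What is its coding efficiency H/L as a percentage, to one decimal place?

Entropy H = −Σ p log₂ p ≈ 2.3510 bits.
Huffman merges: 1/20+7/100→3/25; 3/25+13/100→1/4; 19/100+1/4→11/25; 7/25+7/25→14/25; 11/25+14/25→1. L = 237/100 ≈ 2.3700.
Efficiency = H/L = 2.3510/2.3700 = 99.2%.

99.2%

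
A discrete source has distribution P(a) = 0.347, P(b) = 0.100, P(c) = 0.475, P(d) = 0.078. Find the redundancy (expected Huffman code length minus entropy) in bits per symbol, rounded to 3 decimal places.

0.044 bits

Entropy H = −Σ p log₂ p ≈ 1.6593 bits.
Huffman merges: 39/500+1/10→89/500; 89/500+347/1000→21/40; 19/40+21/40→1. L = 1703/1000 ≈ 1.7030.
L − H = 1.7030 − 1.6593 = 0.044 bits.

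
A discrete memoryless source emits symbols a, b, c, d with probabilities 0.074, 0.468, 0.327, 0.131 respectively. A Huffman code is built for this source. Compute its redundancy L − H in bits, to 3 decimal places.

Entropy H = −Σ p log₂ p ≈ 1.7021 bits.
Huffman merges: 37/500+131/1000→41/200; 41/200+327/1000→133/250; 117/250+133/250→1. L = 1737/1000 ≈ 1.7370.
L − H = 1.7370 − 1.7021 = 0.035 bits.

0.035 bits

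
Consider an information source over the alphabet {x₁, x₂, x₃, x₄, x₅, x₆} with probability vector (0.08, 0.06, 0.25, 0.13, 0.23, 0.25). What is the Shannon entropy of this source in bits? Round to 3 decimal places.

2.405 bits

H = −Σ pᵢ log₂ pᵢ.
−0.08·log₂(0.08) = 0.2915
−0.06·log₂(0.06) = 0.2435
−0.25·log₂(0.25) = 0.5000
−0.13·log₂(0.13) = 0.3826
−0.23·log₂(0.23) = 0.4877
−0.25·log₂(0.25) = 0.5000
Sum ≈ 2.4054 → 2.405 bits.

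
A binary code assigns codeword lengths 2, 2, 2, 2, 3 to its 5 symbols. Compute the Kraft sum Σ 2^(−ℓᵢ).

With common denominator 2^3 = 8: Σ 2^(−ℓᵢ) = 2/8 + 2/8 + 2/8 + 2/8 + 1/8 = 9/8 = 1.125.

1.125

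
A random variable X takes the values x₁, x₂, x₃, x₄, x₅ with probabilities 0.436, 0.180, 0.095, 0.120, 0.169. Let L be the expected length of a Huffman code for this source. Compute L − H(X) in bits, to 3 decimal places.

0.037 bits

Entropy H = −Σ p log₂ p ≈ 2.0906 bits.
Huffman merges: 19/200+3/25→43/200; 169/1000+9/50→349/1000; 43/200+349/1000→141/250; 109/250+141/250→1. L = 266/125 ≈ 2.1280.
L − H = 2.1280 − 2.0906 = 0.037 bits.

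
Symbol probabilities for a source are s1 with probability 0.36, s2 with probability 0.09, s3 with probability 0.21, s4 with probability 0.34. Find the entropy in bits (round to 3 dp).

1.845 bits

H = −Σ pᵢ log₂ pᵢ.
−0.36·log₂(0.36) = 0.5306
−0.09·log₂(0.09) = 0.3127
−0.21·log₂(0.21) = 0.4728
−0.34·log₂(0.34) = 0.5292
Sum ≈ 1.8453 → 1.845 bits.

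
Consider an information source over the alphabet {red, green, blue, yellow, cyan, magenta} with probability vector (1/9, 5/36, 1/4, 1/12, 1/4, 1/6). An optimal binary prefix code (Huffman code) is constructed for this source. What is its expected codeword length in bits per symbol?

2.5 bits/symbol

Repeatedly combine the two least-probable nodes; the expected code length is the sum of the merged weights.
merge 1/12 + 1/9 → 7/36
merge 5/36 + 1/6 → 11/36
merge 7/36 + 1/4 → 4/9
merge 1/4 + 11/36 → 5/9
merge 4/9 + 5/9 → 1
L = 7/36 + 11/36 + 4/9 + 5/9 + 1 = 5/2 = 2.5 bits/symbol.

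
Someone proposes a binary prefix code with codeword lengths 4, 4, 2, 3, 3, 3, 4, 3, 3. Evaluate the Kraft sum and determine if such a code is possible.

1.0625; no

With common denominator 2^4 = 16: Σ 2^(−ℓᵢ) = 1/16 + 1/16 + 4/16 + 2/16 + 2/16 + 2/16 + 1/16 + 2/16 + 2/16 = 17/16 = 1.0625.
Kraft's inequality requires Σ ≤ 1; here Σ = 1.0625 > 1, so no such prefix code exists.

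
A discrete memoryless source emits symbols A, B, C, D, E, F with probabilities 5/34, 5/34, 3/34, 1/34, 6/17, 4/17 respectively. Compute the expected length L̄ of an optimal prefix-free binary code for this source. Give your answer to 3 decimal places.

2.382 bits/symbol

Repeatedly combine the two least-probable nodes; the expected code length is the sum of the merged weights.
merge 1/34 + 3/34 → 2/17
merge 2/17 + 5/34 → 9/34
merge 5/34 + 4/17 → 13/34
merge 9/34 + 6/17 → 21/34
merge 13/34 + 21/34 → 1
L = 2/17 + 9/34 + 13/34 + 21/34 + 1 = 81/34 ≈ 2.382 bits/symbol.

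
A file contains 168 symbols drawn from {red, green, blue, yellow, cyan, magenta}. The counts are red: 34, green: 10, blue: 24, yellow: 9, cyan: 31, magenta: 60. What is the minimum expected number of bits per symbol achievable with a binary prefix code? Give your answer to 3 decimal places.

Probabilities are the counts divided by 168.
Repeatedly combine the two least-probable nodes; the expected code length is the sum of the merged weights.
merge 3/56 + 5/84 → 19/168
merge 19/168 + 1/7 → 43/168
merge 31/168 + 17/84 → 65/168
merge 43/168 + 5/14 → 103/168
merge 65/168 + 103/168 → 1
L = 19/168 + 43/168 + 65/168 + 103/168 + 1 = 199/84 ≈ 2.369 bits/symbol.

2.369 bits/symbol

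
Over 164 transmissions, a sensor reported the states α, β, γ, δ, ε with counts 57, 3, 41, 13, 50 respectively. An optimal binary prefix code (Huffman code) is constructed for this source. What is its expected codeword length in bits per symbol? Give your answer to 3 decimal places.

Probabilities are the counts divided by 164.
Repeatedly combine the two least-probable nodes; the expected code length is the sum of the merged weights.
merge 3/164 + 13/164 → 4/41
merge 4/41 + 1/4 → 57/164
merge 25/82 + 57/164 → 107/164
merge 57/164 + 107/164 → 1
L = 4/41 + 57/164 + 107/164 + 1 = 86/41 ≈ 2.098 bits/symbol.

2.098 bits/symbol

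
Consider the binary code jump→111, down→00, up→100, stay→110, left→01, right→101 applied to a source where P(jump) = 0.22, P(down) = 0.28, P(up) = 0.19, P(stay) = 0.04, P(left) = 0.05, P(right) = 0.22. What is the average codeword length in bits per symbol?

L̄ = Σ pᵢ·ℓᵢ = 0.22·3 + 0.28·2 + 0.19·3 + 0.04·3 + 0.05·2 + 0.22·3 = 2.67 bits/symbol.

2.67 bits/symbol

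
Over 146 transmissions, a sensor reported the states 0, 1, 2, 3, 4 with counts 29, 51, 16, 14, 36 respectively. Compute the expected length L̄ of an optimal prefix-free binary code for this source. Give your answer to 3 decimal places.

Probabilities are the counts divided by 146.
Repeatedly combine the two least-probable nodes; the expected code length is the sum of the merged weights.
merge 7/73 + 8/73 → 15/73
merge 29/146 + 15/73 → 59/146
merge 18/73 + 51/146 → 87/146
merge 59/146 + 87/146 → 1
L = 15/73 + 59/146 + 87/146 + 1 = 161/73 ≈ 2.205 bits/symbol.

2.205 bits/symbol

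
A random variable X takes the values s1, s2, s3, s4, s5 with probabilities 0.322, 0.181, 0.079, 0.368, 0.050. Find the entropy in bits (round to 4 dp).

H = −Σ pᵢ log₂ pᵢ.
−0.322·log₂(0.322) = 0.5264
−0.181·log₂(0.181) = 0.4463
−0.079·log₂(0.079) = 0.2893
−0.368·log₂(0.368) = 0.5307
−0.050·log₂(0.050) = 0.2161
Sum ≈ 2.0089 → 2.0089 bits.

2.0089 bits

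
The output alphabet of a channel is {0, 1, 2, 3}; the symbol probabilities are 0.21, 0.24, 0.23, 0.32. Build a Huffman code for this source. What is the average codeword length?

Repeatedly combine the two least-probable nodes; the expected code length is the sum of the merged weights.
merge 21/100 + 23/100 → 11/25
merge 6/25 + 8/25 → 14/25
merge 11/25 + 14/25 → 1
L = 11/25 + 14/25 + 1 = 2 bits/symbol.

2 bits/symbol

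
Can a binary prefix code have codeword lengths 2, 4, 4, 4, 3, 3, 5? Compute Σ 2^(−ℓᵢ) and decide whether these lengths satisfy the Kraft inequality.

0.71875; yes

With common denominator 2^5 = 32: Σ 2^(−ℓᵢ) = 8/32 + 2/32 + 2/32 + 2/32 + 4/32 + 4/32 + 1/32 = 23/32 = 0.71875.
Kraft's inequality requires Σ ≤ 1; here Σ = 0.71875 ≤ 1, so such a prefix code exists.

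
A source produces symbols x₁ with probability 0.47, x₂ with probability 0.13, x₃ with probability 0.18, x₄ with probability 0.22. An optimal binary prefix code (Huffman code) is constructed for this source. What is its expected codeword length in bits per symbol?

Repeatedly combine the two least-probable nodes; the expected code length is the sum of the merged weights.
merge 13/100 + 9/50 → 31/100
merge 11/50 + 31/100 → 53/100
merge 47/100 + 53/100 → 1
L = 31/100 + 53/100 + 1 = 46/25 = 1.84 bits/symbol.

1.84 bits/symbol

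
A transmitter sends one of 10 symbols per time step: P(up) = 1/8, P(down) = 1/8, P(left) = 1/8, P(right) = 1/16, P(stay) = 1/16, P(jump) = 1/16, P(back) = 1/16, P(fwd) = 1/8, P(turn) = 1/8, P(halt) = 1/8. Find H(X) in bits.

Each probability is a power of 1/2, so log₂(1/p) is an integer.
H = Σ p·log₂(1/p) = 1/8·3 + 1/8·3 + 1/8·3 + 1/16·4 + 1/16·4 + 1/16·4 + 1/16·4 + 1/8·3 + 1/8·3 + 1/8·3 = 3.25 bits.

3.25 bits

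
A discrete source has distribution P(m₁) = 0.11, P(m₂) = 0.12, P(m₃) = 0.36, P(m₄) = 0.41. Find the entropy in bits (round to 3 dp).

1.775 bits

H = −Σ pᵢ log₂ pᵢ.
−0.11·log₂(0.11) = 0.3503
−0.12·log₂(0.12) = 0.3671
−0.36·log₂(0.36) = 0.5306
−0.41·log₂(0.41) = 0.5274
Sum ≈ 1.7754 → 1.775 bits.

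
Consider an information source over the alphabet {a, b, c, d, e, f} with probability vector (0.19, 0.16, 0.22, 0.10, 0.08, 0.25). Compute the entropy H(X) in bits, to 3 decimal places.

H = −Σ pᵢ log₂ pᵢ.
−0.19·log₂(0.19) = 0.4552
−0.16·log₂(0.16) = 0.4230
−0.22·log₂(0.22) = 0.4806
−0.10·log₂(0.10) = 0.3322
−0.08·log₂(0.08) = 0.2915
−0.25·log₂(0.25) = 0.5000
Sum ≈ 2.4825 → 2.483 bits.

2.483 bits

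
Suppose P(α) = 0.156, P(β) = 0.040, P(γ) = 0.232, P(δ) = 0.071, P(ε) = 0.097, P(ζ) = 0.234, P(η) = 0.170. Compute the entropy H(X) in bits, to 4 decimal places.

H = −Σ pᵢ log₂ pᵢ.
−0.156·log₂(0.156) = 0.4181
−0.040·log₂(0.040) = 0.1858
−0.232·log₂(0.232) = 0.4890
−0.071·log₂(0.071) = 0.2709
−0.097·log₂(0.097) = 0.3265
−0.234·log₂(0.234) = 0.4903
−0.170·log₂(0.170) = 0.4346
Sum ≈ 2.6152 → 2.6152 bits.

2.6152 bits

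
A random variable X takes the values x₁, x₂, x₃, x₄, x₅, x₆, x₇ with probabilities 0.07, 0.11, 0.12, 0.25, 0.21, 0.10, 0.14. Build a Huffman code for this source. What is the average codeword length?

Repeatedly combine the two least-probable nodes; the expected code length is the sum of the merged weights.
merge 7/100 + 1/10 → 17/100
merge 11/100 + 3/25 → 23/100
merge 7/50 + 17/100 → 31/100
merge 21/100 + 23/100 → 11/25
merge 1/4 + 31/100 → 14/25
merge 11/25 + 14/25 → 1
L = 17/100 + 23/100 + 31/100 + 11/25 + 14/25 + 1 = 271/100 = 2.71 bits/symbol.

2.71 bits/symbol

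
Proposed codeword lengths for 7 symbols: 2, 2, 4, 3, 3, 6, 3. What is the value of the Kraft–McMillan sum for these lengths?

With common denominator 2^6 = 64: Σ 2^(−ℓᵢ) = 16/64 + 16/64 + 4/64 + 8/64 + 8/64 + 1/64 + 8/64 = 61/64 = 0.953125.

0.953125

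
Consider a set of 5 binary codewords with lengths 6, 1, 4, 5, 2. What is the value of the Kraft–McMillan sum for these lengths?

With common denominator 2^6 = 64: Σ 2^(−ℓᵢ) = 1/64 + 32/64 + 4/64 + 2/64 + 16/64 = 55/64 = 0.859375.

0.859375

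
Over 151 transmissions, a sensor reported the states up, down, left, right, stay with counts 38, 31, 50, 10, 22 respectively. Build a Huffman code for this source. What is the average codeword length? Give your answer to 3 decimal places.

2.212 bits/symbol

Probabilities are the counts divided by 151.
Repeatedly combine the two least-probable nodes; the expected code length is the sum of the merged weights.
merge 10/151 + 22/151 → 32/151
merge 31/151 + 32/151 → 63/151
merge 38/151 + 50/151 → 88/151
merge 63/151 + 88/151 → 1
L = 32/151 + 63/151 + 88/151 + 1 = 334/151 ≈ 2.212 bits/symbol.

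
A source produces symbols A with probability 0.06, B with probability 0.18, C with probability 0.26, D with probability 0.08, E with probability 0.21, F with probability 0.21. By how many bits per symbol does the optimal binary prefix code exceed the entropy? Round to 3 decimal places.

Entropy H = −Σ p log₂ p ≈ 2.4313 bits.
Huffman merges: 3/50+2/25→7/50; 7/50+9/50→8/25; 21/100+21/100→21/50; 13/50+8/25→29/50; 21/50+29/50→1. L = 123/50 ≈ 2.4600.
L − H = 2.4600 − 2.4313 = 0.029 bits.

0.029 bits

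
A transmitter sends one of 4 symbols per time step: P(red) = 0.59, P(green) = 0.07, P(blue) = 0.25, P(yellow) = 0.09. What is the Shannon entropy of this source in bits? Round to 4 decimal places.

1.5303 bits

H = −Σ pᵢ log₂ pᵢ.
−0.59·log₂(0.59) = 0.4491
−0.07·log₂(0.07) = 0.2686
−0.25·log₂(0.25) = 0.5000
−0.09·log₂(0.09) = 0.3127
Sum ≈ 1.5303 → 1.5303 bits.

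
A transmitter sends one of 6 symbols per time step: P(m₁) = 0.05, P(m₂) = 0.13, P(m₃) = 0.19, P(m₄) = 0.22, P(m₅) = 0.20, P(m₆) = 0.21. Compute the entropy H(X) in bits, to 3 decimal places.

2.472 bits

H = −Σ pᵢ log₂ pᵢ.
−0.05·log₂(0.05) = 0.2161
−0.13·log₂(0.13) = 0.3826
−0.19·log₂(0.19) = 0.4552
−0.22·log₂(0.22) = 0.4806
−0.20·log₂(0.20) = 0.4644
−0.21·log₂(0.21) = 0.4728
Sum ≈ 2.4717 → 2.472 bits.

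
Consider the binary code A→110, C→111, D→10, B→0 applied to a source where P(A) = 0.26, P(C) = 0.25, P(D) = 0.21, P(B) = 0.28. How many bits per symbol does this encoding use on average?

2.23 bits/symbol

L̄ = Σ pᵢ·ℓᵢ = 0.26·3 + 0.25·3 + 0.21·2 + 0.28·1 = 2.23 bits/symbol.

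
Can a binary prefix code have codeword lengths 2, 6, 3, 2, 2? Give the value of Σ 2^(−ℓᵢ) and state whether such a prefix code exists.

With common denominator 2^6 = 64: Σ 2^(−ℓᵢ) = 16/64 + 1/64 + 8/64 + 16/64 + 16/64 = 57/64 = 0.890625.
Kraft's inequality requires Σ ≤ 1; here Σ = 0.890625 ≤ 1, so such a prefix code exists.

0.890625; yes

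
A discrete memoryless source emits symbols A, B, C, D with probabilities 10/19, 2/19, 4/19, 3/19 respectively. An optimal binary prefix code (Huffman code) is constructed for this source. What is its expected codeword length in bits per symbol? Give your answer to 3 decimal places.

1.737 bits/symbol

Repeatedly combine the two least-probable nodes; the expected code length is the sum of the merged weights.
merge 2/19 + 3/19 → 5/19
merge 4/19 + 5/19 → 9/19
merge 9/19 + 10/19 → 1
L = 5/19 + 9/19 + 1 = 33/19 ≈ 1.737 bits/symbol.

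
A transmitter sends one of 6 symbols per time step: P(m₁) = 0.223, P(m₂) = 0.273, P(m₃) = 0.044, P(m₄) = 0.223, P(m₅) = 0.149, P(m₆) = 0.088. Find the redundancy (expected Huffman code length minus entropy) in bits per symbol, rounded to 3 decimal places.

0.020 bits

Entropy H = −Σ p log₂ p ≈ 2.3930 bits.
Huffman merges: 11/250+11/125→33/250; 33/250+149/1000→281/1000; 223/1000+223/1000→223/500; 273/1000+281/1000→277/500; 223/500+277/500→1. L = 2413/1000 ≈ 2.4130.
L − H = 2.4130 − 2.3930 = 0.020 bits.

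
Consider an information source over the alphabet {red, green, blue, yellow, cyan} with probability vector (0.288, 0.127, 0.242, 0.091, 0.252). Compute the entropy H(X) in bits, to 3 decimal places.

H = −Σ pᵢ log₂ pᵢ.
−0.288·log₂(0.288) = 0.5172
−0.127·log₂(0.127) = 0.3781
−0.242·log₂(0.242) = 0.4954
−0.091·log₂(0.091) = 0.3147
−0.252·log₂(0.252) = 0.5011
Sum ≈ 2.2064 → 2.206 bits.

2.206 bits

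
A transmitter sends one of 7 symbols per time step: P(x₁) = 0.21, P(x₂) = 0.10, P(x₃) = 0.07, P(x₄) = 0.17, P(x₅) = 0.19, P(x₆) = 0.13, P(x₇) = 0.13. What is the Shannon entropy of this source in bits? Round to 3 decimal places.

H = −Σ pᵢ log₂ pᵢ.
−0.21·log₂(0.21) = 0.4728
−0.10·log₂(0.10) = 0.3322
−0.07·log₂(0.07) = 0.2686
−0.17·log₂(0.17) = 0.4346
−0.19·log₂(0.19) = 0.4552
−0.13·log₂(0.13) = 0.3826
−0.13·log₂(0.13) = 0.3826
Sum ≈ 2.7287 → 2.729 bits.

2.729 bits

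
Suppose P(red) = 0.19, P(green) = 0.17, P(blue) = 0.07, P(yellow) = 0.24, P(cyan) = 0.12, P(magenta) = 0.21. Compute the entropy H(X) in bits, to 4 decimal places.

H = −Σ pᵢ log₂ pᵢ.
−0.19·log₂(0.19) = 0.4552
−0.17·log₂(0.17) = 0.4346
−0.07·log₂(0.07) = 0.2686
−0.24·log₂(0.24) = 0.4941
−0.12·log₂(0.12) = 0.3671
−0.21·log₂(0.21) = 0.4728
Sum ≈ 2.4924 → 2.4924 bits.

2.4924 bits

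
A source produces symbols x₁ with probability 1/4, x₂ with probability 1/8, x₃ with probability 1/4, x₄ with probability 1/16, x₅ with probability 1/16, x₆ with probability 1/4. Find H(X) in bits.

2.375 bits

Each probability is a power of 1/2, so log₂(1/p) is an integer.
H = Σ p·log₂(1/p) = 1/4·2 + 1/8·3 + 1/4·2 + 1/16·4 + 1/16·4 + 1/4·2 = 2.375 bits.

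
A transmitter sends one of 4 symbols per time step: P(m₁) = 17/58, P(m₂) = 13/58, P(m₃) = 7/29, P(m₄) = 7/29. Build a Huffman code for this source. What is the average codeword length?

Repeatedly combine the two least-probable nodes; the expected code length is the sum of the merged weights.
merge 13/58 + 7/29 → 27/58
merge 7/29 + 17/58 → 31/58
merge 27/58 + 31/58 → 1
L = 27/58 + 31/58 + 1 = 2 bits/symbol.

2 bits/symbol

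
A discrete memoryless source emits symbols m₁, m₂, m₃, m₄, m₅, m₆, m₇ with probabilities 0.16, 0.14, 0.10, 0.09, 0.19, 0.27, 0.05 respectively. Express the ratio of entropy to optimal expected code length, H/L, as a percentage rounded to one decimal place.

Entropy H = −Σ p log₂ p ≈ 2.6463 bits.
Huffman merges: 1/20+9/100→7/50; 1/10+7/50→6/25; 7/50+4/25→3/10; 19/100+6/25→43/100; 27/100+3/10→57/100; 43/100+57/100→1. L = 67/25 ≈ 2.6800.
Efficiency = H/L = 2.6463/2.6800 = 98.7%.

98.7%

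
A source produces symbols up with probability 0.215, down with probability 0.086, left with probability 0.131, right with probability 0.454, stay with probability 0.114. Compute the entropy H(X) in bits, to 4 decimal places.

2.0397 bits

H = −Σ pᵢ log₂ pᵢ.
−0.215·log₂(0.215) = 0.4768
−0.086·log₂(0.086) = 0.3044
−0.131·log₂(0.131) = 0.3841
−0.454·log₂(0.454) = 0.5172
−0.114·log₂(0.114) = 0.3571
Sum ≈ 2.0397 → 2.0397 bits.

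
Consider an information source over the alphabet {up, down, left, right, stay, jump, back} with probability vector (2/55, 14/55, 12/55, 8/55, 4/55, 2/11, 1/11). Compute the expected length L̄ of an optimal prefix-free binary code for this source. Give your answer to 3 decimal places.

2.636 bits/symbol

Repeatedly combine the two least-probable nodes; the expected code length is the sum of the merged weights.
merge 2/55 + 4/55 → 6/55
merge 1/11 + 6/55 → 1/5
merge 8/55 + 2/11 → 18/55
merge 1/5 + 12/55 → 23/55
merge 14/55 + 18/55 → 32/55
merge 23/55 + 32/55 → 1
L = 6/55 + 1/5 + 18/55 + 23/55 + 32/55 + 1 = 29/11 ≈ 2.636 bits/symbol.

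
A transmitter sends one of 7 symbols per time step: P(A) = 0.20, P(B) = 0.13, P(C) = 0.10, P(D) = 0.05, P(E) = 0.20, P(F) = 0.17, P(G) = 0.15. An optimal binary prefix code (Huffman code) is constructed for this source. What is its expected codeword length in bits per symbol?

2.75 bits/symbol

Repeatedly combine the two least-probable nodes; the expected code length is the sum of the merged weights.
merge 1/20 + 1/10 → 3/20
merge 13/100 + 3/20 → 7/25
merge 3/20 + 17/100 → 8/25
merge 1/5 + 1/5 → 2/5
merge 7/25 + 8/25 → 3/5
merge 2/5 + 3/5 → 1
L = 3/20 + 7/25 + 8/25 + 2/5 + 3/5 + 1 = 11/4 = 2.75 bits/symbol.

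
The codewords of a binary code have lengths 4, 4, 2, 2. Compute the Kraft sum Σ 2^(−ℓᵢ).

0.625

With common denominator 2^4 = 16: Σ 2^(−ℓᵢ) = 1/16 + 1/16 + 4/16 + 4/16 = 10/16 = 0.625.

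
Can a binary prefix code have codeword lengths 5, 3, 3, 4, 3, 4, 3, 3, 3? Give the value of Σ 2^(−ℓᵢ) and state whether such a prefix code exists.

0.90625; yes

With common denominator 2^5 = 32: Σ 2^(−ℓᵢ) = 1/32 + 4/32 + 4/32 + 2/32 + 4/32 + 2/32 + 4/32 + 4/32 + 4/32 = 29/32 = 0.90625.
Kraft's inequality requires Σ ≤ 1; here Σ = 0.90625 ≤ 1, so such a prefix code exists.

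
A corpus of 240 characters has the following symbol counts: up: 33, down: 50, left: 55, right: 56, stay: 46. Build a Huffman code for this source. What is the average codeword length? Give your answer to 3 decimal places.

Probabilities are the counts divided by 240.
Repeatedly combine the two least-probable nodes; the expected code length is the sum of the merged weights.
merge 11/80 + 23/120 → 79/240
merge 5/24 + 11/48 → 7/16
merge 7/30 + 79/240 → 9/16
merge 7/16 + 9/16 → 1
L = 79/240 + 7/16 + 9/16 + 1 = 559/240 ≈ 2.329 bits/symbol.

2.329 bits/symbol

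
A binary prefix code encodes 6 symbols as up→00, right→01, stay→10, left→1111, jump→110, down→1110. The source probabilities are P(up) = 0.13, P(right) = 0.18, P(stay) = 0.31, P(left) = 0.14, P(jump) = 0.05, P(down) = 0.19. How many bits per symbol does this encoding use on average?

2.71 bits/symbol

L̄ = Σ pᵢ·ℓᵢ = 0.13·2 + 0.18·2 + 0.31·2 + 0.14·4 + 0.05·3 + 0.19·4 = 2.71 bits/symbol.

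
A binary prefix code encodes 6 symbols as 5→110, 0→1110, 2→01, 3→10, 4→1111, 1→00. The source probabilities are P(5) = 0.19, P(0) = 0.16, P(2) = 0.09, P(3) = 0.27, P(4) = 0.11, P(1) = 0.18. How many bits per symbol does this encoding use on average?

2.73 bits/symbol

L̄ = Σ pᵢ·ℓᵢ = 0.19·3 + 0.16·4 + 0.09·2 + 0.27·2 + 0.11·4 + 0.18·2 = 2.73 bits/symbol.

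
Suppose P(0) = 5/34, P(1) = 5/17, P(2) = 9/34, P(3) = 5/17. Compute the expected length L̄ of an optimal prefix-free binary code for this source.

Repeatedly combine the two least-probable nodes; the expected code length is the sum of the merged weights.
merge 5/34 + 9/34 → 7/17
merge 5/17 + 5/17 → 10/17
merge 7/17 + 10/17 → 1
L = 7/17 + 10/17 + 1 = 2 bits/symbol.

2 bits/symbol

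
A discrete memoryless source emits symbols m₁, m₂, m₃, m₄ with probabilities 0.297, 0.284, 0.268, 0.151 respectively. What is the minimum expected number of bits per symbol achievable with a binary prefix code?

2 bits/symbol

Repeatedly combine the two least-probable nodes; the expected code length is the sum of the merged weights.
merge 151/1000 + 67/250 → 419/1000
merge 71/250 + 297/1000 → 581/1000
merge 419/1000 + 581/1000 → 1
L = 419/1000 + 581/1000 + 1 = 2 bits/symbol.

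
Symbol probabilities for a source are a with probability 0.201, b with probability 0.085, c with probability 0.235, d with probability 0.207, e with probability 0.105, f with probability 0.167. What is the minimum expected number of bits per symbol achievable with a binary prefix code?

Repeatedly combine the two least-probable nodes; the expected code length is the sum of the merged weights.
merge 17/200 + 21/200 → 19/100
merge 167/1000 + 19/100 → 357/1000
merge 201/1000 + 207/1000 → 51/125
merge 47/200 + 357/1000 → 74/125
merge 51/125 + 74/125 → 1
L = 19/100 + 357/1000 + 51/125 + 74/125 + 1 = 2547/1000 = 2.547 bits/symbol.

2.547 bits/symbol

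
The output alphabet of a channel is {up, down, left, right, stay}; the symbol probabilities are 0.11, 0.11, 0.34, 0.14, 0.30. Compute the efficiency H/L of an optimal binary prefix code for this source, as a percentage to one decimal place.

96.8%

Entropy H = −Σ p log₂ p ≈ 2.1479 bits.
Huffman merges: 11/100+11/100→11/50; 7/50+11/50→9/25; 3/10+17/50→16/25; 9/25+16/25→1. L = 111/50 ≈ 2.2200.
Efficiency = H/L = 2.1479/2.2200 = 96.8%.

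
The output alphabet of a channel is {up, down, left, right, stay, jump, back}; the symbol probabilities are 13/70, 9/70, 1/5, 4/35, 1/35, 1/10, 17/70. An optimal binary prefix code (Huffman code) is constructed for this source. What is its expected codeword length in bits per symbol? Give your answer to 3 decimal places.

Repeatedly combine the two least-probable nodes; the expected code length is the sum of the merged weights.
merge 1/35 + 1/10 → 9/70
merge 4/35 + 9/70 → 17/70
merge 9/70 + 13/70 → 11/35
merge 1/5 + 17/70 → 31/70
merge 17/70 + 11/35 → 39/70
merge 31/70 + 39/70 → 1
L = 9/70 + 17/70 + 11/35 + 31/70 + 39/70 + 1 = 94/35 ≈ 2.686 bits/symbol.

2.686 bits/symbol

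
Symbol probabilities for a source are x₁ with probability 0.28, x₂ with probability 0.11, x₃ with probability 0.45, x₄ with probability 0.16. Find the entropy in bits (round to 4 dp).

H = −Σ pᵢ log₂ pᵢ.
−0.28·log₂(0.28) = 0.5142
−0.11·log₂(0.11) = 0.3503
−0.45·log₂(0.45) = 0.5184
−0.16·log₂(0.16) = 0.4230
Sum ≈ 1.8059 → 1.8059 bits.

1.8059 bits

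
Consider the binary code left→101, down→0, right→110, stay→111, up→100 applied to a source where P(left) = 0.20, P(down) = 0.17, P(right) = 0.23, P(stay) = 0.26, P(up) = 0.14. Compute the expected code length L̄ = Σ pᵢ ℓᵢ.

2.66 bits/symbol

L̄ = Σ pᵢ·ℓᵢ = 0.20·3 + 0.17·1 + 0.23·3 + 0.26·3 + 0.14·3 = 2.66 bits/symbol.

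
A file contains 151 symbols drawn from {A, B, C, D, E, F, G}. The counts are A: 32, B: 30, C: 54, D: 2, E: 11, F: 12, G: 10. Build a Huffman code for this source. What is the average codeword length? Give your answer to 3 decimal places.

2.464 bits/symbol

Probabilities are the counts divided by 151.
Repeatedly combine the two least-probable nodes; the expected code length is the sum of the merged weights.
merge 2/151 + 10/151 → 12/151
merge 11/151 + 12/151 → 23/151
merge 12/151 + 23/151 → 35/151
merge 30/151 + 32/151 → 62/151
merge 35/151 + 54/151 → 89/151
merge 62/151 + 89/151 → 1
L = 12/151 + 23/151 + 35/151 + 62/151 + 89/151 + 1 = 372/151 ≈ 2.464 bits/symbol.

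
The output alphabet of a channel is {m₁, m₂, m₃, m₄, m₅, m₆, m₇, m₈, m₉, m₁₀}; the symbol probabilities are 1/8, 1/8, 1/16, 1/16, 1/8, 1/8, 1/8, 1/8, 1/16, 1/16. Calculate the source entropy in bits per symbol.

Each probability is a power of 1/2, so log₂(1/p) is an integer.
H = Σ p·log₂(1/p) = 1/8·3 + 1/8·3 + 1/16·4 + 1/16·4 + 1/8·3 + 1/8·3 + 1/8·3 + 1/8·3 + 1/16·4 + 1/16·4 = 3.25 bits.

3.25 bits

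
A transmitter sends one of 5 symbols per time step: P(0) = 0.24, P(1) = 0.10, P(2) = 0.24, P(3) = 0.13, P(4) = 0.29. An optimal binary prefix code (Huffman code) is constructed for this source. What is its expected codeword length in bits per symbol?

Repeatedly combine the two least-probable nodes; the expected code length is the sum of the merged weights.
merge 1/10 + 13/100 → 23/100
merge 23/100 + 6/25 → 47/100
merge 6/25 + 29/100 → 53/100
merge 47/100 + 53/100 → 1
L = 23/100 + 47/100 + 53/100 + 1 = 223/100 = 2.23 bits/symbol.

2.23 bits/symbol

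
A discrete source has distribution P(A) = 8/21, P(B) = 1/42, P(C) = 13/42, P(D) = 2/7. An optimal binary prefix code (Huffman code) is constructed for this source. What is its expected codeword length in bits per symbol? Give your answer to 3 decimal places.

1.929 bits/symbol

Repeatedly combine the two least-probable nodes; the expected code length is the sum of the merged weights.
merge 1/42 + 2/7 → 13/42
merge 13/42 + 13/42 → 13/21
merge 8/21 + 13/21 → 1
L = 13/42 + 13/21 + 1 = 27/14 ≈ 1.929 bits/symbol.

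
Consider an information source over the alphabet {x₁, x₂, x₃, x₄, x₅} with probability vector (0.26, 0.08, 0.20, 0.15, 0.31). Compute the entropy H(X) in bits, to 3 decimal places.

H = −Σ pᵢ log₂ pᵢ.
−0.26·log₂(0.26) = 0.5053
−0.08·log₂(0.08) = 0.2915
−0.20·log₂(0.20) = 0.4644
−0.15·log₂(0.15) = 0.4105
−0.31·log₂(0.31) = 0.5238
Sum ≈ 2.1955 → 2.196 bits.

2.196 bits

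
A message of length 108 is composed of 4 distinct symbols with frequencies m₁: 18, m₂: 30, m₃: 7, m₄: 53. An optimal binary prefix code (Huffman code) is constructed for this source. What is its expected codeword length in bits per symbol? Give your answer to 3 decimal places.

Probabilities are the counts divided by 108.
Repeatedly combine the two least-probable nodes; the expected code length is the sum of the merged weights.
merge 7/108 + 1/6 → 25/108
merge 25/108 + 5/18 → 55/108
merge 53/108 + 55/108 → 1
L = 25/108 + 55/108 + 1 = 47/27 ≈ 1.741 bits/symbol.

1.741 bits/symbol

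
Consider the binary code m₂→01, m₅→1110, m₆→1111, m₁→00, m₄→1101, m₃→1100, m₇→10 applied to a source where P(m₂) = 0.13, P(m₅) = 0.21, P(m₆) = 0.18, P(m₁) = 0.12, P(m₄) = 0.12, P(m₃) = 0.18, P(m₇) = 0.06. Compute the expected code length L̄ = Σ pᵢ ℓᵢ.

3.38 bits/symbol

L̄ = Σ pᵢ·ℓᵢ = 0.13·2 + 0.21·4 + 0.18·4 + 0.12·2 + 0.12·4 + 0.18·4 + 0.06·2 = 3.38 bits/symbol.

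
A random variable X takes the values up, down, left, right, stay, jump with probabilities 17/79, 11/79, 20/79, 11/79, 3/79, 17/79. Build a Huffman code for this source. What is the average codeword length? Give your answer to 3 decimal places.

Repeatedly combine the two least-probable nodes; the expected code length is the sum of the merged weights.
merge 3/79 + 11/79 → 14/79
merge 11/79 + 14/79 → 25/79
merge 17/79 + 17/79 → 34/79
merge 20/79 + 25/79 → 45/79
merge 34/79 + 45/79 → 1
L = 14/79 + 25/79 + 34/79 + 45/79 + 1 = 197/79 ≈ 2.494 bits/symbol.

2.494 bits/symbol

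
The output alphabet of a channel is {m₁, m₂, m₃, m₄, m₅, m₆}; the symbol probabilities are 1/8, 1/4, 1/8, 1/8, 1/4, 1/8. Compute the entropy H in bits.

2.5 bits

Each probability is a power of 1/2, so log₂(1/p) is an integer.
H = Σ p·log₂(1/p) = 1/8·3 + 1/4·2 + 1/8·3 + 1/8·3 + 1/4·2 + 1/8·3 = 2.5 bits.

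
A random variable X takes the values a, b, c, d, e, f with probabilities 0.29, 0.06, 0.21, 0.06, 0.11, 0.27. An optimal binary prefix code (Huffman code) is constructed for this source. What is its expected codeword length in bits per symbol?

2.35 bits/symbol

Repeatedly combine the two least-probable nodes; the expected code length is the sum of the merged weights.
merge 3/50 + 3/50 → 3/25
merge 11/100 + 3/25 → 23/100
merge 21/100 + 23/100 → 11/25
merge 27/100 + 29/100 → 14/25
merge 11/25 + 14/25 → 1
L = 3/25 + 23/100 + 11/25 + 14/25 + 1 = 47/20 = 2.35 bits/symbol.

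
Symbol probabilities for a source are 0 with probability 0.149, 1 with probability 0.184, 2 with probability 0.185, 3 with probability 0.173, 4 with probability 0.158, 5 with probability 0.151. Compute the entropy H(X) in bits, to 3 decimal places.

H = −Σ pᵢ log₂ pᵢ.
−0.149·log₂(0.149) = 0.4092
−0.184·log₂(0.184) = 0.4494
−0.185·log₂(0.185) = 0.4504
−0.173·log₂(0.173) = 0.4379
−0.158·log₂(0.158) = 0.4206
−0.151·log₂(0.151) = 0.4118
Sum ≈ 2.5793 → 2.579 bits.

2.579 bits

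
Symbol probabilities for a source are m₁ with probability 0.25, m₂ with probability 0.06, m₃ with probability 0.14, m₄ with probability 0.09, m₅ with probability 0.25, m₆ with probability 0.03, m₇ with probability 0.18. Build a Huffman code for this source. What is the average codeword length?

2.59 bits/symbol

Repeatedly combine the two least-probable nodes; the expected code length is the sum of the merged weights.
merge 3/100 + 3/50 → 9/100
merge 9/100 + 9/100 → 9/50
merge 7/50 + 9/50 → 8/25
merge 9/50 + 1/4 → 43/100
merge 1/4 + 8/25 → 57/100
merge 43/100 + 57/100 → 1
L = 9/100 + 9/50 + 8/25 + 43/100 + 57/100 + 1 = 259/100 = 2.59 bits/symbol.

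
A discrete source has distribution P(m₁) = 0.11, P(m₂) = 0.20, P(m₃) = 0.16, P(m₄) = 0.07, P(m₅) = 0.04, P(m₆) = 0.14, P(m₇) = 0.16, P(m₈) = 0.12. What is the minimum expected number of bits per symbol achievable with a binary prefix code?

Repeatedly combine the two least-probable nodes; the expected code length is the sum of the merged weights.
merge 1/25 + 7/100 → 11/100
merge 11/100 + 11/100 → 11/50
merge 3/25 + 7/50 → 13/50
merge 4/25 + 4/25 → 8/25
merge 1/5 + 11/50 → 21/50
merge 13/50 + 8/25 → 29/50
merge 21/50 + 29/50 → 1
L = 11/100 + 11/50 + 13/50 + 8/25 + 21/50 + 29/50 + 1 = 291/100 = 2.91 bits/symbol.

2.91 bits/symbol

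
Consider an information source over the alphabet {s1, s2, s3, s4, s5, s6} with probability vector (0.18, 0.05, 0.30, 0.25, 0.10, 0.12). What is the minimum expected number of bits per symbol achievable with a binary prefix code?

2.42 bits/symbol

Repeatedly combine the two least-probable nodes; the expected code length is the sum of the merged weights.
merge 1/20 + 1/10 → 3/20
merge 3/25 + 3/20 → 27/100
merge 9/50 + 1/4 → 43/100
merge 27/100 + 3/10 → 57/100
merge 43/100 + 57/100 → 1
L = 3/20 + 27/100 + 43/100 + 57/100 + 1 = 121/50 = 2.42 bits/symbol.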